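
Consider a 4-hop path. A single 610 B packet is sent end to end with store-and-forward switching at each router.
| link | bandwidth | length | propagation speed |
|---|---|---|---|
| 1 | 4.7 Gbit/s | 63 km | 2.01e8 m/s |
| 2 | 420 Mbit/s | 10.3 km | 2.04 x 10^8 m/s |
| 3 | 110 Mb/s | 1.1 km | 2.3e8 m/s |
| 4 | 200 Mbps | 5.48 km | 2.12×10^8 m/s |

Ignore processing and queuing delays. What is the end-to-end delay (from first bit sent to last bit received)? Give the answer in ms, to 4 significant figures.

L = 610 × 8 = 4880 bits.
Transmission delays (L/R per hop): 0.0010383, 0.011619, 0.0443636, 0.0244 ms; sum = 0.081421 ms.
Propagation delays (d/s per hop): 0.313433, 0.0504902, 0.00478261, 0.0258491 ms; sum = 0.394555 ms.
End-to-end = 0.4760 ms.

0.4760 ms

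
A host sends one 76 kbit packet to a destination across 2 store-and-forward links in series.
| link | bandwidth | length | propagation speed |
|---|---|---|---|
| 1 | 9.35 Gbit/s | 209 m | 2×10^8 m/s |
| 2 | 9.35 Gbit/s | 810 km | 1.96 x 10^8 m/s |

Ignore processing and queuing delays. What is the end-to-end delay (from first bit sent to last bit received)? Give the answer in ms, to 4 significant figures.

4.150 ms

L = 76000 bits.
Transmission delay per hop = L/R = 76000/9350000000 = 0.00812834 ms; 2 hops → 0.0162567 ms.
Propagation delays (d/s per hop): 0.001045, 4.13265 ms; sum = 4.1337 ms.
End-to-end = 4.150 ms.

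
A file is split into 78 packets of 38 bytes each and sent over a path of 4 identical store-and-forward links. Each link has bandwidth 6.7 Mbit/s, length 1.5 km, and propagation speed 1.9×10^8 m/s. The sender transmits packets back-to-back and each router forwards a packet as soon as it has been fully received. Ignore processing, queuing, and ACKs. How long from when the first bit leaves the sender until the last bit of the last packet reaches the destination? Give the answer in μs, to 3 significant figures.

Per-hop transmission t_tx = L/R = 304/6700000 = 45.3731 μs.
Per-hop propagation t_prop = 1500/190000000 = 7.89474 μs.
Pipeline fill: first packet needs 4·t_tx to clear all hops; remaining 77 packets each add one t_tx.
Total = (4+78-1)·t_tx + 4·t_prop = 81·45.3731 + 4·7.89474 = 3710 μs.

3710 μs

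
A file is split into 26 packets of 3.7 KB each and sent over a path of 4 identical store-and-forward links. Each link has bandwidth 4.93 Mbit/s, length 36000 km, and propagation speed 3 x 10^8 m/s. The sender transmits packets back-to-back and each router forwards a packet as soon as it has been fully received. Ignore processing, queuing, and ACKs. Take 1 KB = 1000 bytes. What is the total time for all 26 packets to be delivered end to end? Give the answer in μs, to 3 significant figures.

654000 μs

Per-hop transmission t_tx = L/R = 29600/4930000 = 6004.06 μs.
Per-hop propagation t_prop = 36000000/300000000 = 120000 μs.
Pipeline fill: first packet needs 4·t_tx to clear all hops; remaining 25 packets each add one t_tx.
Total = (4+26-1)·t_tx + 4·t_prop = 29·6004.06 + 4·120000 = 654000 μs.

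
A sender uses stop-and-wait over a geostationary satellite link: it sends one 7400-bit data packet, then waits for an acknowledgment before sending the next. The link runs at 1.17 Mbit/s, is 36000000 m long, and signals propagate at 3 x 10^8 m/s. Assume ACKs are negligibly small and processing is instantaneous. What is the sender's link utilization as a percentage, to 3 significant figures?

2.57 %

t_tx = L/R = 7400/1170000 = 0.00632479 s.
t_prop = 36000000/300000000 = 0.12 s; RTT = 0.24 s.
Cycle = t_tx + RTT = 0.246325 s.
Utilization = t_tx / cycle = 0.00632479/0.246325 = 2.57 %.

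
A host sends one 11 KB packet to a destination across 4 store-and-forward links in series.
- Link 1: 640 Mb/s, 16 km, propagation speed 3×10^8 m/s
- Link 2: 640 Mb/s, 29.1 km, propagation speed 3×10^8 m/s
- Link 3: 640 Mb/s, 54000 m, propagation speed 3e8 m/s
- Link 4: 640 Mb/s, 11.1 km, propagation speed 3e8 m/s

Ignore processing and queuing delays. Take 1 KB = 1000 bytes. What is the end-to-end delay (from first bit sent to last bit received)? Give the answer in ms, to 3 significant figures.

L = 88000 bits.
Transmission delay per hop = L/R = 88000/640000000 = 0.1375 ms; 4 hops → 0.55 ms.
Propagation delays (d/s per hop): 0.0533333, 0.097, 0.18, 0.037 ms; sum = 0.367333 ms.
End-to-end = 0.917 ms.

0.917 ms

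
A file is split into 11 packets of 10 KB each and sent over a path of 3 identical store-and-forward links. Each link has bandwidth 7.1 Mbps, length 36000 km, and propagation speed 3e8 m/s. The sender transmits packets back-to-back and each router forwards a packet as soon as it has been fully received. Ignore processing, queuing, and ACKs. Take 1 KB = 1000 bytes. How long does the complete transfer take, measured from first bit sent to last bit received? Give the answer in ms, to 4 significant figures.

Per-hop transmission t_tx = L/R = 80000/7100000 = 11.2676 ms.
Per-hop propagation t_prop = 36000000/300000000 = 120 ms.
Pipeline fill: first packet needs 3·t_tx to clear all hops; remaining 10 packets each add one t_tx.
Total = (3+11-1)·t_tx + 3·t_prop = 13·11.2676 + 3·120 = 506.5 ms.

506.5 ms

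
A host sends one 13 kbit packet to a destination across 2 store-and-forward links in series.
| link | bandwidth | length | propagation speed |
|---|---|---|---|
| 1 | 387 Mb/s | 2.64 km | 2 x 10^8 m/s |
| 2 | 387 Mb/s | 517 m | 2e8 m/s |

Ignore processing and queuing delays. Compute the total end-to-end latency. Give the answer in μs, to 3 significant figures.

L = 13000 bits.
Transmission delay per hop = L/R = 13000/387000000 = 33.5917 μs; 2 hops → 67.1835 μs.
Propagation delays (d/s per hop): 13.2, 2.585 μs; sum = 15.785 μs.
End-to-end = 83.0 μs.

83.0 μs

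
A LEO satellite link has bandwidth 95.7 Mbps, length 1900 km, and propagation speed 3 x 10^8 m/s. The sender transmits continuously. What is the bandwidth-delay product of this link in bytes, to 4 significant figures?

75760 bytes

Propagation delay = 1900000 / 300000000 = 0.00633333 s.
BDP = R × t_prop = 95700000 × 0.00633333 = 606100 bits.
In bytes: 606100/8 = 75760 bytes.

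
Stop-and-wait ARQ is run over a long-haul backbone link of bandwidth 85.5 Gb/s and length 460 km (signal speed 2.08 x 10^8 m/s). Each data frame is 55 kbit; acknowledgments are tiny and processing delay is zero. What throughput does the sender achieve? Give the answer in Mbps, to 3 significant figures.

12.4 Mbps

t_tx = L/R = 55000/85500000000 = 6.43275e-07 s.
t_prop = 460000/208000000 = 0.00221154 s; RTT = 0.00442308 s.
Cycle = t_tx + RTT = 0.00442372 s.
Throughput = L / cycle = 55000 / 0.00442372 = 12.4 Mbps.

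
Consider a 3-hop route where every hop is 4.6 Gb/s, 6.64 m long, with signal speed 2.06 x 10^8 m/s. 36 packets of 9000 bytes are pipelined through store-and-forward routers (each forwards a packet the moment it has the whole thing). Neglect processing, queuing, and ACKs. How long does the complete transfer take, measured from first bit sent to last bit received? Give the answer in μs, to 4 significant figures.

Per-hop transmission t_tx = L/R = 72000/4600000000 = 15.6522 μs.
Per-hop propagation t_prop = 6.64/206000000 = 0.032233 μs.
Pipeline fill: first packet needs 3·t_tx to clear all hops; remaining 35 packets each add one t_tx.
Total = (3+36-1)·t_tx + 3·t_prop = 38·15.6522 + 3·0.032233 = 594.9 μs.

594.9 μs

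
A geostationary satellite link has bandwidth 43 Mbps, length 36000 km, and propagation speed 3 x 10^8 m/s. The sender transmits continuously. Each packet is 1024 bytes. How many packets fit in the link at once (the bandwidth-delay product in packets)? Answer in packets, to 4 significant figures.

629.9 packets

Propagation delay = 36000000 / 300000000 = 0.12 s.
BDP = R × t_prop = 43000000 × 0.12 = 5160000 bits.
In packets of 8192 bits: 629.9 packets.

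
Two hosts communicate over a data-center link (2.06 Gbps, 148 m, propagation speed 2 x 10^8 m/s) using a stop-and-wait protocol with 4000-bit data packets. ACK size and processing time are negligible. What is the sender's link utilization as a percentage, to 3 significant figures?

56.7 %

t_tx = L/R = 4000/2060000000 = 1.94175e-06 s.
t_prop = 148/200000000 = 7.4e-07 s; RTT = 1.48e-06 s.
Cycle = t_tx + RTT = 3.42175e-06 s.
Utilization = t_tx / cycle = 1.94175e-06/3.42175e-06 = 56.7 %.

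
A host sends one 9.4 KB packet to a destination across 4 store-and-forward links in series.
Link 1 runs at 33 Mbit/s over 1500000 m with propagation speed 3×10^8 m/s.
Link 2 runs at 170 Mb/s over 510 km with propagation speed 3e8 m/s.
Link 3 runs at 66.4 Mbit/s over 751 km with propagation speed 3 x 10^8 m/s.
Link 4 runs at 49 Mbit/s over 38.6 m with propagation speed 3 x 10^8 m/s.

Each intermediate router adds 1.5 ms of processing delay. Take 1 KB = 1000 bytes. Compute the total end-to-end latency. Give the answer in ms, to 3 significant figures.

L = 75200 bits.
Transmission delays (L/R per hop): 2.27879, 0.442353, 1.13253, 1.53469 ms; sum = 5.38836 ms.
Propagation delays (d/s per hop): 5, 1.7, 2.50333, 0.000128667 ms; sum = 9.20346 ms.
Processing at 3 router(s): 3 × 1.5 ms = 4.5 ms.
End-to-end = 19.1 ms.

19.1 ms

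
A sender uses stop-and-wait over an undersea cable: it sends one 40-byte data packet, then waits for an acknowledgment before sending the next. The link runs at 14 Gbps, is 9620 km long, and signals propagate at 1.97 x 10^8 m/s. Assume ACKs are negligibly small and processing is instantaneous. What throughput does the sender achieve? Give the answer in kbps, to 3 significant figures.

t_tx = L/R = 320/14000000000 = 2.28571e-08 s.
t_prop = 9620000/197000000 = 0.0488325 s; RTT = 0.097665 s.
Cycle = t_tx + RTT = 0.097665 s.
Throughput = L / cycle = 320 / 0.097665 = 3.28 kbps.

3.28 kbps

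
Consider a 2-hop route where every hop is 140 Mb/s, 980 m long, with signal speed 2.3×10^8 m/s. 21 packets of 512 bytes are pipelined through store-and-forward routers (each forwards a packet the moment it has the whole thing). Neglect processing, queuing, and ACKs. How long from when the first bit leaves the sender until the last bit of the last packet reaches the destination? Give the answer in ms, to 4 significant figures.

Per-hop transmission t_tx = L/R = 4096/140000000 = 0.0292571 ms.
Per-hop propagation t_prop = 980/2.3e+08 = 0.00426087 ms.
Pipeline fill: first packet needs 2·t_tx to clear all hops; remaining 20 packets each add one t_tx.
Total = (2+21-1)·t_tx + 2·t_prop = 22·0.0292571 + 2·0.00426087 = 0.6522 ms.

0.6522 ms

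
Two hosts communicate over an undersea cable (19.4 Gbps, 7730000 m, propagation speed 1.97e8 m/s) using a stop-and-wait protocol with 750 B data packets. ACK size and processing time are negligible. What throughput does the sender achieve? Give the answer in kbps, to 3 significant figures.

76.5 kbps

t_tx = L/R = 6000/19400000000 = 3.09278e-07 s.
t_prop = 7730000/197000000 = 0.0392386 s; RTT = 0.0784772 s.
Cycle = t_tx + RTT = 0.0784775 s.
Throughput = L / cycle = 6000 / 0.0784775 = 76.5 kbps.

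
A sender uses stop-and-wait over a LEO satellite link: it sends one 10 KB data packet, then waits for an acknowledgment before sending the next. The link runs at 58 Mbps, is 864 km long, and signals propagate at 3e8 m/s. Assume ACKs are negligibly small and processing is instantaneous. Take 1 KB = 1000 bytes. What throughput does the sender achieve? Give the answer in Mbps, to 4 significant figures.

11.21 Mbps

t_tx = L/R = 80000/58000000 = 0.00137931 s.
t_prop = 864000/300000000 = 0.00288 s; RTT = 0.00576 s.
Cycle = t_tx + RTT = 0.00713931 s.
Throughput = L / cycle = 80000 / 0.00713931 = 11.21 Mbps.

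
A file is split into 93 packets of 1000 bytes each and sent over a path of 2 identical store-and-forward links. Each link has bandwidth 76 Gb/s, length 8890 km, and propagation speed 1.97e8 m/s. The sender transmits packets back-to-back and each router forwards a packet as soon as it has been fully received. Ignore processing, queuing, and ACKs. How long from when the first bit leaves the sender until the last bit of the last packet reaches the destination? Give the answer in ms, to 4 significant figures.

90.26 ms

Per-hop transmission t_tx = L/R = 8000/76000000000 = 0.000105263 ms.
Per-hop propagation t_prop = 8890000/197000000 = 45.1269 ms.
Pipeline fill: first packet needs 2·t_tx to clear all hops; remaining 92 packets each add one t_tx.
Total = (2+93-1)·t_tx + 2·t_prop = 94·0.000105263 + 2·45.1269 = 90.26 ms.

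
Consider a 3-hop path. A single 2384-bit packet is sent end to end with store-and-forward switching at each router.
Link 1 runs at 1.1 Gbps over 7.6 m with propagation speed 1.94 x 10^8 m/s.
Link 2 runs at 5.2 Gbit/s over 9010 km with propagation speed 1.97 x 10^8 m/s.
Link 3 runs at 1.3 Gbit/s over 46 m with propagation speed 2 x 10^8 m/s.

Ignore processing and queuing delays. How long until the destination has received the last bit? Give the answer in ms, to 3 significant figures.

45.7 ms

Transmission delays (L/R per hop): 0.00216727, 0.000458462, 0.00183385 ms; sum = 0.00445958 ms.
Propagation delays (d/s per hop): 3.91753e-05, 45.736, 0.00023 ms; sum = 45.7363 ms.
End-to-end = 45.7 ms.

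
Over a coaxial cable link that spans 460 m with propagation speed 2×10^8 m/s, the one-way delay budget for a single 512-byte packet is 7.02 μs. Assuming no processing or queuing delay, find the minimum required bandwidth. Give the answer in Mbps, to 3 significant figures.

868 Mbps

L = 4096 bits.
Propagation delay = 460 / 200000000 = 2.3 μs.
Transmission budget = 7.02 − 2.3 = 4.72 μs.
R ≥ L / t_tx = 4096 bits / 4.72e-06 s = 868 Mbps.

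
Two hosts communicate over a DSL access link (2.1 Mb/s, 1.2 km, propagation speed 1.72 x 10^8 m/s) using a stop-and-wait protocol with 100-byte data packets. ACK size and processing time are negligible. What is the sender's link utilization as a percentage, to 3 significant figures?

t_tx = L/R = 800/2100000 = 0.000380952 s.
t_prop = 1200/172000000 = 6.97674e-06 s; RTT = 1.39535e-05 s.
Cycle = t_tx + RTT = 0.000394906 s.
Utilization = t_tx / cycle = 0.000380952/0.000394906 = 96.5 %.

96.5 %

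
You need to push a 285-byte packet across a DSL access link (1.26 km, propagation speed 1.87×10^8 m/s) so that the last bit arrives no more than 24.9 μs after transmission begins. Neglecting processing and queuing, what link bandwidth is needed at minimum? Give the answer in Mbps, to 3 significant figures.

L = 2280 bits.
Propagation delay = 1260 / 187000000 = 6.73797 μs.
Transmission budget = 24.9 − 6.73797 = 18.162 μs.
R ≥ L / t_tx = 2280 bits / 1.8162e-05 s = 126 Mbps.

126 Mbps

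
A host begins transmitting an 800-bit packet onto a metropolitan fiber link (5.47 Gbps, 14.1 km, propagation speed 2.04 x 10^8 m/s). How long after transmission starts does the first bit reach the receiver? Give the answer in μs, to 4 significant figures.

First bit experiences only propagation delay: d/s = 14100/204000000 = 69.12 μs.

69.12 μs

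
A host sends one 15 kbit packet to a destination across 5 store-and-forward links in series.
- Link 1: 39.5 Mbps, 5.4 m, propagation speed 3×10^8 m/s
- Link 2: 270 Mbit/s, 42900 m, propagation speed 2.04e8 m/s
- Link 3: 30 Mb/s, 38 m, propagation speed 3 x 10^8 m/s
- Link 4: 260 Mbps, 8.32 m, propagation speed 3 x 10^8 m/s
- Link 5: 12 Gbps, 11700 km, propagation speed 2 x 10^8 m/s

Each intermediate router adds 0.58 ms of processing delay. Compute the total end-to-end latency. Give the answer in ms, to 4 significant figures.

62.02 ms

L = 15000 bits.
Transmission delays (L/R per hop): 0.379747, 0.0555556, 0.5, 0.0576923, 0.00125 ms; sum = 0.994245 ms.
Propagation delays (d/s per hop): 1.8e-05, 0.210294, 0.000126667, 2.77333e-05, 58.5 ms; sum = 58.7105 ms.
Processing at 4 router(s): 4 × 0.58 ms = 2.32 ms.
End-to-end = 62.02 ms.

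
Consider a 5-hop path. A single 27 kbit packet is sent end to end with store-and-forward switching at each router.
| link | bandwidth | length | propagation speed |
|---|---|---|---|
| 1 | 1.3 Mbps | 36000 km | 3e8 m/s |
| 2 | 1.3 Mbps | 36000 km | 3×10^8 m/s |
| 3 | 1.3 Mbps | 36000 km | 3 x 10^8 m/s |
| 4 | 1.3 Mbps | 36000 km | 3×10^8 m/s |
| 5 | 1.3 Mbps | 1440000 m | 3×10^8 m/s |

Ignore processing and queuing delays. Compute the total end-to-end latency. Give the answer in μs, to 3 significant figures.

589000 μs

L = 27000 bits.
Transmission delay per hop = L/R = 27000/1300000 = 20769.2 μs; 5 hops → 103846 μs.
Propagation delays (d/s per hop): 120000, 120000, 120000, 120000, 4800 μs; sum = 484800 μs.
End-to-end = 589000 μs.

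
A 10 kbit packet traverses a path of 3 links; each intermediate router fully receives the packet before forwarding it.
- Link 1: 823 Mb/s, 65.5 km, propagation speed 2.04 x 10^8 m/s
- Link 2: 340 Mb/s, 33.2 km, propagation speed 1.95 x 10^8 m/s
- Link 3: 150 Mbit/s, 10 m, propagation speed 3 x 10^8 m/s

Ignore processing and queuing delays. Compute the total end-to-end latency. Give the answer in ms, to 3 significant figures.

0.600 ms

L = 10000 bits.
Transmission delays (L/R per hop): 0.0121507, 0.0294118, 0.0666667 ms; sum = 0.108229 ms.
Propagation delays (d/s per hop): 0.321078, 0.170256, 3.33333e-05 ms; sum = 0.491368 ms.
End-to-end = 0.600 ms.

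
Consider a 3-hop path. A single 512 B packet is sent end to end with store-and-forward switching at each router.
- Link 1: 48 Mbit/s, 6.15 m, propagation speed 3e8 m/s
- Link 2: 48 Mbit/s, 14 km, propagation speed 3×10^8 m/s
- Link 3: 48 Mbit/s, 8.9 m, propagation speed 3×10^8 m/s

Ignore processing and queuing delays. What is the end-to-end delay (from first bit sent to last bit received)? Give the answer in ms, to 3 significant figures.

0.303 ms

L = 512 × 8 = 4096 bits.
Transmission delay per hop = L/R = 4096/48000000 = 0.0853333 ms; 3 hops → 0.256 ms.
Propagation delays (d/s per hop): 2.05e-05, 0.0466667, 2.96667e-05 ms; sum = 0.0467168 ms.
End-to-end = 0.303 ms.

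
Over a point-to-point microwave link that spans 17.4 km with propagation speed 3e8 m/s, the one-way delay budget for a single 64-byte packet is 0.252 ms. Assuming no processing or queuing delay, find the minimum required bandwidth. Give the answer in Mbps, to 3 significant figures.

L = 512 bits.
Propagation delay = 17400 / 300000000 = 0.058 ms.
Transmission budget = 0.252 − 0.058 = 0.194 ms.
R ≥ L / t_tx = 512 bits / 0.000194 s = 2.64 Mbps.

2.64 Mbps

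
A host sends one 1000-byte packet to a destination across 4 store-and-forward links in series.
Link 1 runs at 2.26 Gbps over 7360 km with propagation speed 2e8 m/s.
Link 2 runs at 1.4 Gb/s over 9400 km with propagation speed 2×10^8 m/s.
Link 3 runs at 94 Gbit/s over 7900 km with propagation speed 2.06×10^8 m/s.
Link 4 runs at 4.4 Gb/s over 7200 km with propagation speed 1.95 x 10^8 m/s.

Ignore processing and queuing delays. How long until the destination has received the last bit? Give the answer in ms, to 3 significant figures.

159 ms

L = 1000 × 8 = 8000 bits.
Transmission delays (L/R per hop): 0.00353982, 0.00571429, 8.51064e-05, 0.00181818 ms; sum = 0.0111574 ms.
Propagation delays (d/s per hop): 36.8, 47, 38.3495, 36.9231 ms; sum = 159.073 ms.
End-to-end = 159 ms.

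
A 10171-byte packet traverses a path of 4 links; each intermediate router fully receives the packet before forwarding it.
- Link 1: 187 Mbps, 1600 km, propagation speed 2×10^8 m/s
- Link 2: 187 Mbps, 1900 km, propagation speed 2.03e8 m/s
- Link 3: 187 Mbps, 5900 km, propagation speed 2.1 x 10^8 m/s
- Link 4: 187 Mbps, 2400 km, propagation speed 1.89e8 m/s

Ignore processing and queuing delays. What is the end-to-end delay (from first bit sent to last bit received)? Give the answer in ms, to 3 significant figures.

L = 10171 × 8 = 81368 bits.
Transmission delay per hop = L/R = 81368/187000000 = 0.435123 ms; 4 hops → 1.74049 ms.
Propagation delays (d/s per hop): 8, 9.35961, 28.0952, 12.6984 ms; sum = 58.1533 ms.
End-to-end = 59.9 ms.

59.9 ms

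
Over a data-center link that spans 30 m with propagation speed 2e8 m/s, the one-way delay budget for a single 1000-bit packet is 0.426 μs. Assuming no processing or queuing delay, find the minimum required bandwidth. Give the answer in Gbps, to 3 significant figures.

3.62 Gbps

Propagation delay = 30 / 200000000 = 0.15 μs.
Transmission budget = 0.426 − 0.15 = 0.276 μs.
R ≥ L / t_tx = 1000 bits / 2.76e-07 s = 3.62 Gbps.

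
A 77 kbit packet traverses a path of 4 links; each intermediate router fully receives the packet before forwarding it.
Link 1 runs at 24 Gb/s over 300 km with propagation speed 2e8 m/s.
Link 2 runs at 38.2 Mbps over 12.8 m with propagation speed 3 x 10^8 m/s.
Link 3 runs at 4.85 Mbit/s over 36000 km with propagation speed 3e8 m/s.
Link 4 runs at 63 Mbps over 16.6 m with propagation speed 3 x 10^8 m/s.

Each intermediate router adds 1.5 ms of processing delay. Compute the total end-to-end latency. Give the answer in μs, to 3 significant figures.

145000 μs

L = 77000 bits.
Transmission delays (L/R per hop): 3.20833, 2015.71, 15876.3, 1222.22 μs; sum = 19117.4 μs.
Propagation delays (d/s per hop): 1500, 0.0426667, 120000, 0.0553333 μs; sum = 121500 μs.
Processing at 3 router(s): 3 × 1.5 ms = 4500 μs.
End-to-end = 145000 μs.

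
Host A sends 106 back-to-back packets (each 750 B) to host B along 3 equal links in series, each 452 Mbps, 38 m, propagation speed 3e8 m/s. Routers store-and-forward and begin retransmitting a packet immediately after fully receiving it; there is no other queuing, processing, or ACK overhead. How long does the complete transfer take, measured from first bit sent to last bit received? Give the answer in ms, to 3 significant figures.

Per-hop transmission t_tx = L/R = 6000/452000000 = 0.0132743 ms.
Per-hop propagation t_prop = 38/300000000 = 0.000126667 ms.
Pipeline fill: first packet needs 3·t_tx to clear all hops; remaining 105 packets each add one t_tx.
Total = (3+106-1)·t_tx + 3·t_prop = 108·0.0132743 + 3·0.000126667 = 1.43 ms.

1.43 ms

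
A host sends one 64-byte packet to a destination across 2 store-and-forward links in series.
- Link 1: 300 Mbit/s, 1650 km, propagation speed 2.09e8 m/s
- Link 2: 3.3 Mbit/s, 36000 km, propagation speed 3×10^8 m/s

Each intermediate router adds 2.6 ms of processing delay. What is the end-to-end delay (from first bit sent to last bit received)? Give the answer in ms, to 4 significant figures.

130.7 ms

L = 64 × 8 = 512 bits.
Transmission delays (L/R per hop): 0.00170667, 0.155152 ms; sum = 0.156858 ms.
Propagation delays (d/s per hop): 7.89474, 120 ms; sum = 127.895 ms.
Processing at 1 router(s): 1 × 2.6 ms = 2.6 ms.
End-to-end = 130.7 ms.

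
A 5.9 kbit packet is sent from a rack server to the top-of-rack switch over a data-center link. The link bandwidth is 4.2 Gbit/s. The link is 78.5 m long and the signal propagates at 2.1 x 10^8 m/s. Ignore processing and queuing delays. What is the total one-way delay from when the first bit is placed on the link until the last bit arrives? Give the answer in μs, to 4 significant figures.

L = 5900 bits.
Transmission delay = L/R = 5900 / 4200000000 = 1.40476 μs.
Propagation delay = d/s = 78.5 m / 210000000 m/s = 0.37381 μs.
Total = 1.779 μs.

1.779 μs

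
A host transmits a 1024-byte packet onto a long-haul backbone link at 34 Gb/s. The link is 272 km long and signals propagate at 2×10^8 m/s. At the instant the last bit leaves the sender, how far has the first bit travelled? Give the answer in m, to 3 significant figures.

48.2 m

t_tx = L/R = 8192/34000000000 = 2.40941e-07 s.
Distance = s × t_tx = 200000000 × 2.40941e-07 = 48.2 m.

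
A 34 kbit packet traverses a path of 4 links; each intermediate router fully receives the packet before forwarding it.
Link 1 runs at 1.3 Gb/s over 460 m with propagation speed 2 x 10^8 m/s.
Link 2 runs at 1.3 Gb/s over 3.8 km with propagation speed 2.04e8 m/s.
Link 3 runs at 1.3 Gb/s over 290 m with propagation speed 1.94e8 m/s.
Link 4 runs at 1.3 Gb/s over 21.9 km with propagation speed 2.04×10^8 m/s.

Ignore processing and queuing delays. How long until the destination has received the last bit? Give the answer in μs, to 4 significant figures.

234.4 μs

L = 34000 bits.
Transmission delay per hop = L/R = 34000/1300000000 = 26.1538 μs; 4 hops → 104.615 μs.
Propagation delays (d/s per hop): 2.3, 18.6275, 1.49485, 107.353 μs; sum = 129.775 μs.
End-to-end = 234.4 μs.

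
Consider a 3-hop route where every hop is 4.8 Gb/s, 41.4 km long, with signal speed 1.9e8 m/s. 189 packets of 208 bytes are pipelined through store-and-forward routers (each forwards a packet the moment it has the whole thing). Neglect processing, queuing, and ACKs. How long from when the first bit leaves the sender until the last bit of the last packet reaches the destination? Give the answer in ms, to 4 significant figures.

Per-hop transmission t_tx = L/R = 1664/4800000000 = 0.000346667 ms.
Per-hop propagation t_prop = 41400/190000000 = 0.217895 ms.
Pipeline fill: first packet needs 3·t_tx to clear all hops; remaining 188 packets each add one t_tx.
Total = (3+189-1)·t_tx + 3·t_prop = 191·0.000346667 + 3·0.217895 = 0.7199 ms.

0.7199 ms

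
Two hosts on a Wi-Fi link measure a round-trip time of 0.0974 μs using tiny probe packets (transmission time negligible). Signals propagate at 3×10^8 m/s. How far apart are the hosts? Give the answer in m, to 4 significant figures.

One-way propagation = RTT/2 = 0.0487 μs.
d = s × t = 300000000 × 4.87e-08 = 14.61 m.

14.61 m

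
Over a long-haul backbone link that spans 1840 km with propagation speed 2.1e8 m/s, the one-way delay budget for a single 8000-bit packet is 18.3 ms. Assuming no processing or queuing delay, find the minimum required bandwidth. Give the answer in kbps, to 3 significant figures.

Propagation delay = 1840000 / 210000000 = 8.7619 ms.
Transmission budget = 18.3 − 8.7619 = 9.5381 ms.
R ≥ L / t_tx = 8000 bits / 0.0095381 s = 839 kbps.

839 kbps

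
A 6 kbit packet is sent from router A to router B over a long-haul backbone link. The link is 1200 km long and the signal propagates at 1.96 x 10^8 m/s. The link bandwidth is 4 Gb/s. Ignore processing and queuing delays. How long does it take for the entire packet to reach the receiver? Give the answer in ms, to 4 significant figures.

L = 6000 bits.
Transmission delay = L/R = 6000 / 4000000000 = 0.0015 ms.
Propagation delay = d/s = 1200000 m / 196000000 m/s = 6.12245 ms.
Total = 6.124 ms.

6.124 ms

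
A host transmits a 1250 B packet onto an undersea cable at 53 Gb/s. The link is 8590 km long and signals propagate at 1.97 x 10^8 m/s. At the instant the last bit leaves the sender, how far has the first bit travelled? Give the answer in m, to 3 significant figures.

t_tx = L/R = 10000/53000000000 = 1.88679e-07 s.
Distance = s × t_tx = 197000000 × 1.88679e-07 = 37.2 m.

37.2 m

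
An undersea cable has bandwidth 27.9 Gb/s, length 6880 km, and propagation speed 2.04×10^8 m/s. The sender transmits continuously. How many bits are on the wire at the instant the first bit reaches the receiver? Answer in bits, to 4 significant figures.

Propagation delay = 6880000 / 204000000 = 0.0337255 s.
BDP = R × t_prop = 27900000000 × 0.0337255 = 940941000 bits.

940900000 bits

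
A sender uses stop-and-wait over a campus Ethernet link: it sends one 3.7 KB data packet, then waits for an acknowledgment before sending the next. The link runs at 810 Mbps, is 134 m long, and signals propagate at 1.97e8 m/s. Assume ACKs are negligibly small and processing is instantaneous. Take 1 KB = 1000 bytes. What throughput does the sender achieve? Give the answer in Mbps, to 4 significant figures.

780.9 Mbps

t_tx = L/R = 29600/810000000 = 3.65432e-05 s.
t_prop = 134/197000000 = 6.80203e-07 s; RTT = 1.36041e-06 s.
Cycle = t_tx + RTT = 3.79036e-05 s.
Throughput = L / cycle = 29600 / 3.79036e-05 = 780.9 Mbps.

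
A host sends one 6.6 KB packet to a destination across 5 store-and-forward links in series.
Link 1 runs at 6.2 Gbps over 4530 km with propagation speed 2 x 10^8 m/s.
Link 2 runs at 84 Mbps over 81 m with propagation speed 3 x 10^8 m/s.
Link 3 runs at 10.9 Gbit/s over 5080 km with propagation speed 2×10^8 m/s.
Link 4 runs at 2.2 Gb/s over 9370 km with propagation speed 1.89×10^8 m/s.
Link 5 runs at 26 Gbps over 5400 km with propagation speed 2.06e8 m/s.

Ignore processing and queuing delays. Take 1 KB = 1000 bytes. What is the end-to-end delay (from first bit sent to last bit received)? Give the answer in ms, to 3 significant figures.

L = 52800 bits.
Transmission delays (L/R per hop): 0.00851613, 0.628571, 0.00484404, 0.024, 0.00203077 ms; sum = 0.667962 ms.
Propagation delays (d/s per hop): 22.65, 0.00027, 25.4, 49.5767, 26.2136 ms; sum = 123.841 ms.
End-to-end = 125 ms.

125 ms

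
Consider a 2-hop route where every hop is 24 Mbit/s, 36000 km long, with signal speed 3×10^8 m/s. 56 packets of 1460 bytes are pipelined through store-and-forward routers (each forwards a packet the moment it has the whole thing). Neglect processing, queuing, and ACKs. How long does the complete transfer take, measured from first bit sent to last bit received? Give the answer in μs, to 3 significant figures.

Per-hop transmission t_tx = L/R = 11680/24000000 = 486.667 μs.
Per-hop propagation t_prop = 36000000/300000000 = 120000 μs.
Pipeline fill: first packet needs 2·t_tx to clear all hops; remaining 55 packets each add one t_tx.
Total = (2+56-1)·t_tx + 2·t_prop = 57·486.667 + 2·120000 = 268000 μs.

268000 μs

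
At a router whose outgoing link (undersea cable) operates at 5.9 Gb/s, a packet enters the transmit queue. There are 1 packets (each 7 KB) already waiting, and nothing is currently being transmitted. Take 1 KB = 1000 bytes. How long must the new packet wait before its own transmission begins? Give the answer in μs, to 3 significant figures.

Each queued packet: L/R = 56000/5900000000 = 9.49153 μs.
1 queued → 9.49153 μs.
Queuing delay = 9.49 μs.

9.49 μs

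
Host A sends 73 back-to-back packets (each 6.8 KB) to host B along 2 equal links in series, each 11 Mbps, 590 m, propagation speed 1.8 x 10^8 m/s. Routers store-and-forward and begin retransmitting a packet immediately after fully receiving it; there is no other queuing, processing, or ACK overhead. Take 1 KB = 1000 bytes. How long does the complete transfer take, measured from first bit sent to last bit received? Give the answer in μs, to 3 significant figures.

Per-hop transmission t_tx = L/R = 54400/11000000 = 4945.45 μs.
Per-hop propagation t_prop = 590/180000000 = 3.27778 μs.
Pipeline fill: first packet needs 2·t_tx to clear all hops; remaining 72 packets each add one t_tx.
Total = (2+73-1)·t_tx + 2·t_prop = 74·4945.45 + 2·3.27778 = 366000 μs.

366000 μs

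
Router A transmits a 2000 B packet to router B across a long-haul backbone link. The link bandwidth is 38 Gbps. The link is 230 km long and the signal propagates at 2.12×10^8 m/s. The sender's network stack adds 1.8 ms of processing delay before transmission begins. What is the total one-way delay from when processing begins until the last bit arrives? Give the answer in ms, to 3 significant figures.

L = 2000 × 8 = 16000 bits.
Transmission delay = L/R = 16000 / 38000000000 = 0.000421053 ms.
Propagation delay = d/s = 230000 m / 212000000 m/s = 1.08491 ms.
Plus processing delay 1.8 ms = 1.8 ms.
Total = 2.89 ms.

2.89 ms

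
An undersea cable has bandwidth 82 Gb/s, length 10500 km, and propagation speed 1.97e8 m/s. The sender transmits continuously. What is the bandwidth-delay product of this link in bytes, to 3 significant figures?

546000000 bytes

Propagation delay = 10500000 / 197000000 = 0.0532995 s.
BDP = R × t_prop = 82000000000 × 0.0532995 = 4370560000 bits.
In bytes: 4370560000/8 = 546000000 bytes.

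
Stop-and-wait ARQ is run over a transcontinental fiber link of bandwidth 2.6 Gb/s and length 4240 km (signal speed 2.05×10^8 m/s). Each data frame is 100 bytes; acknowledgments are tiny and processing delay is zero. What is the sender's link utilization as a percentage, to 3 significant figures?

0.000744 %

t_tx = L/R = 800/2600000000 = 3.07692e-07 s.
t_prop = 4240000/2.05e+08 = 0.0206829 s; RTT = 0.0413659 s.
Cycle = t_tx + RTT = 0.0413662 s.
Utilization = t_tx / cycle = 3.07692e-07/0.0413662 = 0.000744 %.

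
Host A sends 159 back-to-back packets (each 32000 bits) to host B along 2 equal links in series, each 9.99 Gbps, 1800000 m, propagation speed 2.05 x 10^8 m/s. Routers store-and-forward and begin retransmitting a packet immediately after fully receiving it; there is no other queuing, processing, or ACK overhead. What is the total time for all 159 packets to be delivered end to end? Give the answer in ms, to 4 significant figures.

Per-hop transmission t_tx = L/R = 32000/9990000000 = 0.0032032 ms.
Per-hop propagation t_prop = 1800000/2.05e+08 = 8.78049 ms.
Pipeline fill: first packet needs 2·t_tx to clear all hops; remaining 158 packets each add one t_tx.
Total = (2+159-1)·t_tx + 2·t_prop = 160·0.0032032 + 2·8.78049 = 18.07 ms.

18.07 ms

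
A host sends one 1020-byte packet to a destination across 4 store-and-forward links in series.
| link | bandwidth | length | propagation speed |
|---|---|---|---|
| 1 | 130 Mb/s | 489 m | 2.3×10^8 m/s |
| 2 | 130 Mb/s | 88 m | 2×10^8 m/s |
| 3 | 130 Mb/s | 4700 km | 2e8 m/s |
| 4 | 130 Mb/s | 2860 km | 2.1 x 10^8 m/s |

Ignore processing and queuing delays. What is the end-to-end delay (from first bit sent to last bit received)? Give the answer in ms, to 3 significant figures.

37.4 ms

L = 1020 × 8 = 8160 bits.
Transmission delay per hop = L/R = 8160/130000000 = 0.0627692 ms; 4 hops → 0.251077 ms.
Propagation delays (d/s per hop): 0.00212609, 0.00044, 23.5, 13.619 ms; sum = 37.1216 ms.
End-to-end = 37.4 ms.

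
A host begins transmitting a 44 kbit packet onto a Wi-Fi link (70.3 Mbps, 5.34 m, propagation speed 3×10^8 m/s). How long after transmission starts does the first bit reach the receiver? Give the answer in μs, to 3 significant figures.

First bit experiences only propagation delay: d/s = 5.34/300000000 = 0.0178 μs.

0.0178 μs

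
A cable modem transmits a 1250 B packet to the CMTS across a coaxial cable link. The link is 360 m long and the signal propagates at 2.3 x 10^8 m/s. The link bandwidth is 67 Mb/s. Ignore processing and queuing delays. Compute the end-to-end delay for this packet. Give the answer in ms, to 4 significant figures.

L = 1250 × 8 = 10000 bits.
Transmission delay = L/R = 10000 / 67000000 = 0.149254 ms.
Propagation delay = d/s = 360 m / 2.3e+08 m/s = 0.00156522 ms.
Total = 0.1508 ms.

0.1508 ms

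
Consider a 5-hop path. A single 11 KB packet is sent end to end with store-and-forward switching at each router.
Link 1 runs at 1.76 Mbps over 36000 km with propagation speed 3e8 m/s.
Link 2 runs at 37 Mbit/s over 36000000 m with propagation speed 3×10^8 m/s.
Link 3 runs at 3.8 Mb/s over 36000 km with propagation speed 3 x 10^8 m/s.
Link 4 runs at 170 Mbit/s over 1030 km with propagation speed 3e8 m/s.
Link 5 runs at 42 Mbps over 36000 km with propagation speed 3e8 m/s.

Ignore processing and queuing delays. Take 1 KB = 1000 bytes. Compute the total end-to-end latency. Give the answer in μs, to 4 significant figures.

561600 μs

L = 88000 bits.
Transmission delays (L/R per hop): 50000, 2378.38, 23157.9, 517.647, 2095.24 μs; sum = 78149.2 μs.
Propagation delays (d/s per hop): 120000, 120000, 120000, 3433.33, 120000 μs; sum = 483433 μs.
End-to-end = 561600 μs.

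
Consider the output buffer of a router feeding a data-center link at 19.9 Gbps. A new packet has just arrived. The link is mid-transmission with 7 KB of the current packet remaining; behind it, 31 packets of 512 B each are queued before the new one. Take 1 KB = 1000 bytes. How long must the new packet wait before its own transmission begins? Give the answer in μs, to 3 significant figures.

Each queued packet: L/R = 4096/19900000000 = 0.205829 μs.
31 queued → 6.3807 μs.
Plus remaining 56000 bits of current packet: 2.81407 μs.
Queuing delay = 9.19 μs.

9.19 μs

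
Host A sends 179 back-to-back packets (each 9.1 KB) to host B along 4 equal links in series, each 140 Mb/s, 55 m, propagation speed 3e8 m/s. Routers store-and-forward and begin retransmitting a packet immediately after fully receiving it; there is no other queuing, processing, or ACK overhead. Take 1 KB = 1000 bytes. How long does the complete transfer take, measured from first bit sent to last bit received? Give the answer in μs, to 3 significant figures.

94600 μs

Per-hop transmission t_tx = L/R = 72800/140000000 = 520 μs.
Per-hop propagation t_prop = 55/300000000 = 0.183333 μs.
Pipeline fill: first packet needs 4·t_tx to clear all hops; remaining 178 packets each add one t_tx.
Total = (4+179-1)·t_tx + 4·t_prop = 182·520 + 4·0.183333 = 94600 μs.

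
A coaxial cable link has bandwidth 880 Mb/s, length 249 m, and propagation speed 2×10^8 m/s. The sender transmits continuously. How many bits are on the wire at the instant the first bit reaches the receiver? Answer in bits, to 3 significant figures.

1100 bits

Propagation delay = 249 / 200000000 = 1.245e-06 s.
BDP = R × t_prop = 880000000 × 1.245e-06 = 1095.6 bits.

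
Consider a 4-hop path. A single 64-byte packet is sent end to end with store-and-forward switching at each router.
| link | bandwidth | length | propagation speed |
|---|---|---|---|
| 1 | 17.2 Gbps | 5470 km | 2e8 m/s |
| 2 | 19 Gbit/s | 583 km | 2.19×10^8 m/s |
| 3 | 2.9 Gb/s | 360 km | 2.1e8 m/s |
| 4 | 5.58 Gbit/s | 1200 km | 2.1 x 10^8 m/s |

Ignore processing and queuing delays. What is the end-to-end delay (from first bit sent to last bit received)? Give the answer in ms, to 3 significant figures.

37.4 ms

L = 64 × 8 = 512 bits.
Transmission delays (L/R per hop): 2.97674e-05, 2.69474e-05, 0.000176552, 9.17563e-05 ms; sum = 0.000325023 ms.
Propagation delays (d/s per hop): 27.35, 2.6621, 1.71429, 5.71429 ms; sum = 37.4407 ms.
End-to-end = 37.4 ms.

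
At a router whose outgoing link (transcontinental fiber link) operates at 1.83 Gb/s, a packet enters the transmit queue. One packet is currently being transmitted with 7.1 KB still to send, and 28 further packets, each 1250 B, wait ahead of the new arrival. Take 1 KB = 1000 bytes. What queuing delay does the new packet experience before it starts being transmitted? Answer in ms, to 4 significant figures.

Each queued packet: L/R = 10000/1830000000 = 0.00546448 ms.
28 queued → 0.153005 ms.
Plus remaining 56800 bits of current packet: 0.0310383 ms.
Queuing delay = 0.1840 ms.

0.1840 ms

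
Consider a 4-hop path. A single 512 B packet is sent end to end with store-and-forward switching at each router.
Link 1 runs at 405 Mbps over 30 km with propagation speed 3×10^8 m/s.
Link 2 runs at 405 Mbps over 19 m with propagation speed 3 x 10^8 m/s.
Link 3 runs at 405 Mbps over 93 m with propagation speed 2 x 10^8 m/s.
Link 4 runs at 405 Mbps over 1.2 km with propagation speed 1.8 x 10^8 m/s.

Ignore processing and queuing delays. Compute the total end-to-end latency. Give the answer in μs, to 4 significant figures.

147.6 μs

L = 512 × 8 = 4096 bits.
Transmission delay per hop = L/R = 4096/405000000 = 10.1136 μs; 4 hops → 40.4543 μs.
Propagation delays (d/s per hop): 100, 0.0633333, 0.465, 6.66667 μs; sum = 107.195 μs.
End-to-end = 147.6 μs.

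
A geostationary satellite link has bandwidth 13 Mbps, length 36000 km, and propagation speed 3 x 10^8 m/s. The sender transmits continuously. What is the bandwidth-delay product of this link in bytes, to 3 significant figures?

Propagation delay = 36000000 / 300000000 = 0.12 s.
BDP = R × t_prop = 13000000 × 0.12 = 1560000 bits.
In bytes: 1560000/8 = 195000 bytes.

195000 bytes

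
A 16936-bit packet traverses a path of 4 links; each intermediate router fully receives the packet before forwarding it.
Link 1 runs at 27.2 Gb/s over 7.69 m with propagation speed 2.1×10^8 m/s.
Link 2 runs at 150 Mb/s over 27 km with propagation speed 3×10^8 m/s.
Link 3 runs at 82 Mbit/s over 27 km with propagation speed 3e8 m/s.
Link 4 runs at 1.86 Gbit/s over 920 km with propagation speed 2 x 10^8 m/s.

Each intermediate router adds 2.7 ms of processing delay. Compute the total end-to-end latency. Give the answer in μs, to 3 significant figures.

Transmission delays (L/R per hop): 0.622647, 112.907, 206.537, 9.10538 μs; sum = 329.171 μs.
Propagation delays (d/s per hop): 0.036619, 90, 90, 4600 μs; sum = 4780.04 μs.
Processing at 3 router(s): 3 × 2.7 ms = 8100 μs.
End-to-end = 13200 μs.

13200 μs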